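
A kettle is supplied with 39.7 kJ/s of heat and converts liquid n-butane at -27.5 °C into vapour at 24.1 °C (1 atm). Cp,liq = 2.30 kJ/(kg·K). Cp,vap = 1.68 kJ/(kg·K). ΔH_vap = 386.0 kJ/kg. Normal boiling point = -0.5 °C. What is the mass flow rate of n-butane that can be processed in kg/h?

Δh = 2.30×(-0.5−-27.5) + 386.0 + 1.68×(24.1−-0.5) = 489.43 kJ/kg
Q = 39.7 kJ/s = 39.7 kJ/s = 142920 kJ/h
ṁ = Q/Δh = 142920 / 489.43 = 292.01 kg/h

ṁ = 292 kg/h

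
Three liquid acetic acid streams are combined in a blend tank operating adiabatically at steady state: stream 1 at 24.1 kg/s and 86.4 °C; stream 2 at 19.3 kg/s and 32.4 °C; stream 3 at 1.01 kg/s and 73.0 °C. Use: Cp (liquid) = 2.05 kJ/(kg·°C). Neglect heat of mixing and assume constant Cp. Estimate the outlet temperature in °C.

T_out = 62.6 °C

No heat crosses the boundary, so H_out = H_in.
Σ ṁᵢCp,ᵢTᵢ = 24.1×2.05×86.4 + 19.3×2.05×32.4 + 1.01×2.05×73.0 = 5701.6
Σ ṁᵢCp,ᵢ = 24.1×2.05 + 19.3×2.05 + 1.01×2.05 = 91.04
T_out = 5701.6 / 91.04 = 62.628 °C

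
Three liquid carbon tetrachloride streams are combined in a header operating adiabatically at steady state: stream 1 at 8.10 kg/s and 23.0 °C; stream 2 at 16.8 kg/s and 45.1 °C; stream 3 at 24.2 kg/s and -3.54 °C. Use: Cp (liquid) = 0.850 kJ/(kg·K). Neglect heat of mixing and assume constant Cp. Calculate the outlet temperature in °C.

Adiabatic, steady state ⇒ Σ ṁᵢCp,ᵢ(T_out − Tᵢ) = 0
Σ ṁᵢCp,ᵢTᵢ = 8.10×0.850×23.0 + 16.8×0.850×45.1 + 24.2×0.850×-3.54 = 729.57
Σ ṁᵢCp,ᵢ = 8.10×0.850 + 16.8×0.850 + 24.2×0.850 = 41.735
T_out = 729.57 / 41.735 = 17.481 °C

T_out = 17.5 °C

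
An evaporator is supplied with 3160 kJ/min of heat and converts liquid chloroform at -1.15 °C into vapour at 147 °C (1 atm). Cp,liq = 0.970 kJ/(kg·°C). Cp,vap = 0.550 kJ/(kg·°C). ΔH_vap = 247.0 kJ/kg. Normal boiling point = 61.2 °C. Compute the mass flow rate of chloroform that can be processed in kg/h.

ṁ = 535 kg/h

Δh = 0.970×(61.2−-1.15) + 247.0 + 0.550×(147−61.2) = 354.67 kJ/kg
Q = 3160 kJ/min = 52.667 kJ/s = 189600 kJ/h
ṁ = Q/Δh = 189600 / 354.67 = 534.58 kg/h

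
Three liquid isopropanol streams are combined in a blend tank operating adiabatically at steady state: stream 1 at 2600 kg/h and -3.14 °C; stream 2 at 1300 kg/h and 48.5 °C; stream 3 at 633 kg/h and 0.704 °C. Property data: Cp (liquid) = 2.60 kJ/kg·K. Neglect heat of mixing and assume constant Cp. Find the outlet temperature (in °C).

T_out = 12.2 °C

No heat crosses the boundary, so H_out = H_in.
Σ ṁᵢCp,ᵢTᵢ = 2600×2.60×-3.14 + 1300×2.60×48.5 + 633×2.60×0.704 = 143860
Σ ṁᵢCp,ᵢ = 2600×2.60 + 1300×2.60 + 633×2.60 = 11786
T_out = 143860 / 11786 = 12.206 °C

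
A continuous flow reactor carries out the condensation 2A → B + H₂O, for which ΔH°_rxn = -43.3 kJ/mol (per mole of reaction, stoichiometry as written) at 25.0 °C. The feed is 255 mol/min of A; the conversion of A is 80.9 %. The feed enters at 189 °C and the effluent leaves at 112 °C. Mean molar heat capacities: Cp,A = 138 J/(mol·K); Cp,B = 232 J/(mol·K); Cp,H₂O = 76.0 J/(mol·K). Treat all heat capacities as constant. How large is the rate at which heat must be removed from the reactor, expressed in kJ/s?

Extent of reaction ξ = 0.809 × 255 / 2 = 103.15 mol/min
Reaction term: ξ·ΔH°_rxn = 103.15 × -43.3 = -4466.3 kJ/min
Sensible, feed 189→25 °C: -5771.2 kJ/min
Outlet flows (mol/min): A 48.705, B 103.15, H₂O 103.15
Sensible, products 25→112 °C: 3348.7 kJ/min
Q = ΔH = -6888.8 kJ/min = -114.81 kW
Heat removed = 114.81 kJ/s

Q_out = 115 kJ/s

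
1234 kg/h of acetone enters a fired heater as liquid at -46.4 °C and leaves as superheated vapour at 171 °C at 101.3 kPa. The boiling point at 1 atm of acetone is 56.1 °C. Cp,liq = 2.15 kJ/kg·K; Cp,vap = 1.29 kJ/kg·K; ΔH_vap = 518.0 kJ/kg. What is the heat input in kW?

liquid -46.4→56.1 °C: 220.38 kJ/kg
vaporisation at 56.1 °C: 518 kJ/kg
vapour 56.1→171 °C: 148.22 kJ/kg
Δh = 220.38 + 518 + 148.22 = 886.6 kJ/kg
Q = ṁ·Δh = 1234 kg/h × 886.6 kJ/kg = 1.0941e+06 kJ/h
|Q| = 303.91 kW

Q = 304 kW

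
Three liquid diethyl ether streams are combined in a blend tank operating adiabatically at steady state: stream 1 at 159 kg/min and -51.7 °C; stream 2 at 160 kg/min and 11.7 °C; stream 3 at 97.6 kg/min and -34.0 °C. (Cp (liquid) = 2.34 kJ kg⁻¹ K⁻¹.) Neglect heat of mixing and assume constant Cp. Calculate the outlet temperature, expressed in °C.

T_out = -23.2 °C

Adiabatic, steady state ⇒ Σ ṁᵢCp,ᵢ(T_out − Tᵢ) = 0
Σ ṁᵢCp,ᵢTᵢ = 159×2.34×-51.7 + 160×2.34×11.7 + 97.6×2.34×-34.0 = -22620
Σ ṁᵢCp,ᵢ = 159×2.34 + 160×2.34 + 97.6×2.34 = 974.84
T_out = -22620 / 974.84 = -23.204 °C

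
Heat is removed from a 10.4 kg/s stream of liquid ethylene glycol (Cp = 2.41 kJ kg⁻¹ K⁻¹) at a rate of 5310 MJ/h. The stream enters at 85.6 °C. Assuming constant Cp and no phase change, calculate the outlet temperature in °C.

T_out = 26.8 °C

Q = 5310 MJ/h = 1475 kJ/s
ΔT = Q/(ṁ·Cp) = 1475/(10.4×2.41) = 58.849 K
T_out = 85.6 − 58.849 = 26.751 °C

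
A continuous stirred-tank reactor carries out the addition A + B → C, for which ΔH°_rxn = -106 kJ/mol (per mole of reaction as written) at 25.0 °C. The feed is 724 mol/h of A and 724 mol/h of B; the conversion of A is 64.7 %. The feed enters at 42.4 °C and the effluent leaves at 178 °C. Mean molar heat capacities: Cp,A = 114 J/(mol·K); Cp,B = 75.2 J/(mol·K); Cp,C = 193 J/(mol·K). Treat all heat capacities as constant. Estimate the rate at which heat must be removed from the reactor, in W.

Extent of reaction ξ = 0.647 × 724 = 468.43 mol/h
Reaction term: ξ·ΔH°_rxn = 468.43 × -106 = -49653 kJ/h
Sensible, feed 42.4→25 °C: -2383.5 kJ/h
Outlet flows (mol/h): A 255.57, B 255.57, C 468.43
Sensible, products 25→178 °C: 21230 kJ/h
Q = ΔH = -30806 kJ/h = -8.5573 kW
Heat removed = 8557.3 W

Q_out = 8560 W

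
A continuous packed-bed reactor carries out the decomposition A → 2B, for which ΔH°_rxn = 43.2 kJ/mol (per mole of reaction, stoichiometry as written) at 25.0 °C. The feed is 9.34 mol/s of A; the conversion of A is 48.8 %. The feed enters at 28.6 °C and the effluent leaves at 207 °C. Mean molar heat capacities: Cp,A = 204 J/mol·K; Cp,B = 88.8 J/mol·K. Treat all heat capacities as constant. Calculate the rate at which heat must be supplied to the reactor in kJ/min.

Extent of reaction ξ = 0.488 × 9.34 = 4.5579 mol/s
Reaction term: ξ·ΔH°_rxn = 4.5579 × 43.2 = 196.9 kJ/s
Sensible, feed 28.6→25 °C: -6.8593 kJ/s
Outlet flows (mol/s): A 4.7821, B 9.1158
Sensible, products 25→207 °C: 324.88 kJ/s
Q = ΔH = 514.92 kJ/s = 514.92 kW
Heat supplied = 30895 kJ/min

Q_in = 30900 kJ/min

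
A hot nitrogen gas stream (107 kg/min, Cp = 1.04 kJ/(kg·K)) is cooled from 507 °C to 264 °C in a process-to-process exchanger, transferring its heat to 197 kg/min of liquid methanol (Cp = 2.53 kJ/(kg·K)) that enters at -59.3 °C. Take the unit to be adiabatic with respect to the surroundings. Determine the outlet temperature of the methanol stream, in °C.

Heat released by hot stream: Q = 107 × 1.04 × (507 − 264) = 27041 kJ/min
Energy balance on cold side (adiabatic exchanger): Q = ṁ_c·Cp_c·(T_c,out − T_c,in)
T_c,out = -59.3 + 27041/(197 × 2.53) = -5.0454 °C

T_c,out = -5.05 °C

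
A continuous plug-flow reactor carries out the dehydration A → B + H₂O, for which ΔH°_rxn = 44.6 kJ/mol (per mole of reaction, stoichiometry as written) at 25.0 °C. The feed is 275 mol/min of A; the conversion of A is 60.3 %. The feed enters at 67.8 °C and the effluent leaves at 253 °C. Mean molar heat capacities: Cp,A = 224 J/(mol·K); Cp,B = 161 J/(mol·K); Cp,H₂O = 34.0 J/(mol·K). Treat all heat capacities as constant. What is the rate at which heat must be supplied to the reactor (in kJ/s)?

Q_in = 295 kJ/s

Extent of reaction ξ = 0.603 × 275 = 165.82 mol/min
Reaction term: ξ·ΔH°_rxn = 165.82 × 44.6 = 7395.8 kJ/min
Sensible, feed 67.8→25 °C: -2636.5 kJ/min
Outlet flows (mol/min): A 109.18, B 165.82, H₂O 165.82
Sensible, products 25→253 °C: 12948 kJ/min
Q = ΔH = 17708 kJ/min = 295.13 kW
Heat supplied = 295.13 kJ/s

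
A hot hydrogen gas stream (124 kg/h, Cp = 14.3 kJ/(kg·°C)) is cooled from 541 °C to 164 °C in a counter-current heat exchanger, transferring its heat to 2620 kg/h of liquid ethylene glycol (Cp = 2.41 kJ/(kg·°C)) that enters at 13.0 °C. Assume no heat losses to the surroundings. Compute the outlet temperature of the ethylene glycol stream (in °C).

T_c,out = 119 °C

Heat released by hot stream: Q = 124 × 14.3 × (541 − 164) = 668500 kJ/h
Energy balance on cold side (adiabatic exchanger): Q = ṁ_c·Cp_c·(T_c,out − T_c,in)
T_c,out = 13.0 + 668500/(2620 × 2.41) = 118.87 °C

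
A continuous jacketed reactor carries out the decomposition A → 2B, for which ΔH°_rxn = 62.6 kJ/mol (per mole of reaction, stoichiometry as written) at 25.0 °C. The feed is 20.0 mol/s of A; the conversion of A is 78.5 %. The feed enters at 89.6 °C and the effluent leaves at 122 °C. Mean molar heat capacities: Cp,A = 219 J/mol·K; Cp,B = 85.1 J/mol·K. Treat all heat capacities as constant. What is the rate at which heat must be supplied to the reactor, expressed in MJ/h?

Q_in = 3780 MJ/h

Extent of reaction ξ = 0.785 × 20.0 = 15.7 mol/s
Reaction term: ξ·ΔH°_rxn = 15.7 × 62.6 = 982.82 kJ/s
Sensible, feed 89.6→25 °C: -282.95 kJ/s
Outlet flows (mol/s): A 4.3, B 31.4
Sensible, products 25→122 °C: 350.54 kJ/s
Q = ΔH = 1050.4 kJ/s = 1050.4 kW
Heat supplied = 3781.5 MJ/h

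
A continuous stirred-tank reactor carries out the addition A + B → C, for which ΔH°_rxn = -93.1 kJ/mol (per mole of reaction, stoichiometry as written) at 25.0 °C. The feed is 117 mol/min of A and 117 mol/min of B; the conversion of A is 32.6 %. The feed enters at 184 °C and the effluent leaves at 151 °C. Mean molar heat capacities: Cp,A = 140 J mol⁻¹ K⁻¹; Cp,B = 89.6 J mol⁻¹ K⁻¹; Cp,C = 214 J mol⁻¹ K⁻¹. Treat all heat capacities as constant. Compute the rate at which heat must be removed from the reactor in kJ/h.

Extent of reaction ξ = 0.326 × 117 = 38.142 mol/min
Reaction term: ξ·ΔH°_rxn = 38.142 × -93.1 = -3551 kJ/min
Sensible, feed 184→25 °C: -4271.2 kJ/min
Outlet flows (mol/min): A 78.858, B 78.858, C 38.142
Sensible, products 25→151 °C: 3309.8 kJ/min
Q = ΔH = -4512.5 kJ/min = -75.208 kW
Heat removed = 270750 kJ/h

Q_out = 271000 kJ/h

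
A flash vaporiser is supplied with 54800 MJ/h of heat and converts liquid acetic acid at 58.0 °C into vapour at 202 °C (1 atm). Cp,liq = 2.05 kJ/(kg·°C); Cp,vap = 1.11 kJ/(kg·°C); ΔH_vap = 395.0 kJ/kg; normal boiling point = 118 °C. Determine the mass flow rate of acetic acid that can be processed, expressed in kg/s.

ṁ = 24.9 kg/s

Δh = 2.05×(118−58.0) + 395.0 + 1.11×(202−118) = 611.24 kJ/kg
Q = 54800 MJ/h = 15222 kJ/s = 15222 kJ/s
ṁ = Q/Δh = 15222 / 611.24 = 24.904 kg/s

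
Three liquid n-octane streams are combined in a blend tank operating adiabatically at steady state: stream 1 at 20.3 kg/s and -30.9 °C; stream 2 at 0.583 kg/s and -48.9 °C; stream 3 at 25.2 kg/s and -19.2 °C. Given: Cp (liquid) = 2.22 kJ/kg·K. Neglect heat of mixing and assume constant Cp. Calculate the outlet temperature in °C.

T_out = -24.7 °C

Adiabatic, steady state ⇒ Σ ṁᵢCp,ᵢ(T_out − Tᵢ) = 0
Σ ṁᵢCp,ᵢTᵢ = 20.3×2.22×-30.9 + 0.583×2.22×-48.9 + 25.2×2.22×-19.2 = -2530
Σ ṁᵢCp,ᵢ = 20.3×2.22 + 0.583×2.22 + 25.2×2.22 = 102.3
T_out = -2530 / 102.3 = -24.73 °C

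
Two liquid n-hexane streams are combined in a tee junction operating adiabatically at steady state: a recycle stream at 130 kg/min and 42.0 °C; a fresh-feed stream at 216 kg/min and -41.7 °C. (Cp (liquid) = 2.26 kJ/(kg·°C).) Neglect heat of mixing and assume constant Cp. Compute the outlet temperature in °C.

No heat crosses the boundary, so H_out = H_in.
T_out = Σ ṁᵢCp,ᵢTᵢ / Σ ṁᵢCp,ᵢ
      = -8016.7 / 781.96 = -10.252 °C

T_out = -10.3 °C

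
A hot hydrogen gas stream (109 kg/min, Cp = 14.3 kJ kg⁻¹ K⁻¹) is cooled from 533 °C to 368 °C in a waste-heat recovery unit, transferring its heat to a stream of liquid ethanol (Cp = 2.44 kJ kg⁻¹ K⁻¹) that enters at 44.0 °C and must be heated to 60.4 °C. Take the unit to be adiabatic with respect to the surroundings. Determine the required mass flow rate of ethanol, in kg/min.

ṁ_c = 6430 kg/min

Heat released by hot stream: Q = 109 × 14.3 × (533 − 368) = 257190 kJ/min
Energy balance on cold side (adiabatic exchanger): Q = ṁ_c·Cp_c·(T_c,out − T_c,in)
ṁ_c = 257190 / [2.44 × (60.4 − 44.0)] = 6427.1 kg/min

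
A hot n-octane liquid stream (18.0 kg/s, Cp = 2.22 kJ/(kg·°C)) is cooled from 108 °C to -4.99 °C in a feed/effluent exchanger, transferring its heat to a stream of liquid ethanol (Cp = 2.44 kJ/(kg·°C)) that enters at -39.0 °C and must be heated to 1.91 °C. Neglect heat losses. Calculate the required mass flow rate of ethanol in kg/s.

Heat released by hot stream: Q = 18.0 × 2.22 × (108 − -4.99) = 4515.1 kJ/s
Energy balance on cold side (adiabatic exchanger): Q = ṁ_c·Cp_c·(T_c,out − T_c,in)
ṁ_c = 4515.1 / [2.44 × (1.91 − -39.0)] = 45.232 kg/s

ṁ_c = 45.2 kg/s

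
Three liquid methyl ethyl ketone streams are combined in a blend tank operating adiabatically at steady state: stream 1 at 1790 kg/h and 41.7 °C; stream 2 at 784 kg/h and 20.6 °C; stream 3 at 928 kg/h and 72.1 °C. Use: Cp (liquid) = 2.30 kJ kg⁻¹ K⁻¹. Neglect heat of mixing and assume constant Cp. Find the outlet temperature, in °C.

No heat crosses the boundary, so H_out = H_in.
T_out = Σ ṁᵢCp,ᵢTᵢ / Σ ṁᵢCp,ᵢ
      = 362720 / 8054.6 = 45.032 °C

T_out = 45.0 °C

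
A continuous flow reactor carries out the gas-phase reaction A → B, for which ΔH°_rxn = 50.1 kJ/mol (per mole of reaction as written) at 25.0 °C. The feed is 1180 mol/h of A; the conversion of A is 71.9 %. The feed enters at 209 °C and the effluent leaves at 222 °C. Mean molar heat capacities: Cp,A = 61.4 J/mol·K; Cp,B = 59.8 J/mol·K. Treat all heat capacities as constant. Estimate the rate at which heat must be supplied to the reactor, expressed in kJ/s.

Q_in = 12.0 kJ/s

Extent of reaction ξ = 0.719 × 1180 = 848.42 mol/h
Reaction term: ξ·ΔH°_rxn = 848.42 × 50.1 = 42506 kJ/h
Sensible, feed 209→25 °C: -13331 kJ/h
Outlet flows (mol/h): A 331.58, B 848.42
Sensible, products 25→222 °C: 14006 kJ/h
Q = ΔH = 43180 kJ/h = 11.995 kW
Heat supplied = 11.995 kJ/s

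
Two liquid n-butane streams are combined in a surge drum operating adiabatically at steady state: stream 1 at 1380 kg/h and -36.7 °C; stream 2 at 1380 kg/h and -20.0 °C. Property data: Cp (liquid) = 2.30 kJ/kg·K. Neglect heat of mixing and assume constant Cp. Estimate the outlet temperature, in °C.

No heat crosses the boundary, so H_out = H_in.
Σ ṁᵢCp,ᵢTᵢ = 1380×2.30×-36.7 + 1380×2.30×-20.0 = -179970
Σ ṁᵢCp,ᵢ = 1380×2.30 + 1380×2.30 = 6348
T_out = -179970 / 6348 = -28.35 °C

T_out = -28.4 °C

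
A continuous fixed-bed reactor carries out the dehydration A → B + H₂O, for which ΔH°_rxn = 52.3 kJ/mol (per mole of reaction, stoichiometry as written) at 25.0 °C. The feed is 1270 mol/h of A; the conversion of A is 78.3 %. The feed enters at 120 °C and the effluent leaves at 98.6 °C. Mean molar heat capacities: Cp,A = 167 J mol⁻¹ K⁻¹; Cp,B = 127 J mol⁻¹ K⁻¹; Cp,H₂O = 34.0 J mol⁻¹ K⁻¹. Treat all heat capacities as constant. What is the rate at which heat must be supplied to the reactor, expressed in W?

Extent of reaction ξ = 0.783 × 1270 = 994.41 mol/h
Reaction term: ξ·ΔH°_rxn = 994.41 × 52.3 = 52008 kJ/h
Sensible, feed 120→25 °C: -20149 kJ/h
Outlet flows (mol/h): A 275.59, B 994.41, H₂O 994.41
Sensible, products 25→98.6 °C: 15171 kJ/h
Q = ΔH = 47030 kJ/h = 13.064 kW
Heat supplied = 13064 W

Q_in = 13100 W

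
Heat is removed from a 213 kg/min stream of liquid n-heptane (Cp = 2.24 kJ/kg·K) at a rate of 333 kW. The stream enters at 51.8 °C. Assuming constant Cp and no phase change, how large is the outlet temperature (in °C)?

T_out = 9.92 °C

Q = 333 kW = 19980 kJ/min
ΔT = Q/(ṁ·Cp) = 19980/(213×2.24) = 41.876 K
T_out = 51.8 − 41.876 = 9.9237 °C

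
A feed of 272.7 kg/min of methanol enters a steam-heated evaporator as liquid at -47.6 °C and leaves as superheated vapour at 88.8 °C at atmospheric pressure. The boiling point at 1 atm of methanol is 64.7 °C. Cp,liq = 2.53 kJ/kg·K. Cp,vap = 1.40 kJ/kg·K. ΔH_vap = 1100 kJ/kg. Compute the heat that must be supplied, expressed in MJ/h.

Q = 23200 MJ/h

liquid -47.6→64.7 °C: 284.12 kJ/kg
vaporisation at 64.7 °C: 1100 kJ/kg
vapour 64.7→88.8 °C: 33.74 kJ/kg
Δh = 284.12 + 1100 + 33.74 = 1417.9 kJ/kg
Q = ṁ·Δh = 272.7 kg/min × 1417.9 kJ/kg = 386650 kJ/min
|Q| = 6444.2 kW = 23199 MJ/h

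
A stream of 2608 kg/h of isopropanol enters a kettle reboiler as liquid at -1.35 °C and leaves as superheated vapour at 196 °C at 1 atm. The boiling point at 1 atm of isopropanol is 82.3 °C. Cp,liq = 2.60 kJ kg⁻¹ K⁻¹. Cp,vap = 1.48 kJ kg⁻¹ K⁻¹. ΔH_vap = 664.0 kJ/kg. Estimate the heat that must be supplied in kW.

Q = 760 kW

liquid -1.35→82.3 °C: 217.49 kJ/kg
vaporisation at 82.3 °C: 664 kJ/kg
vapour 82.3→196 °C: 168.28 kJ/kg
Δh = 217.49 + 664 + 168.28 = 1049.8 kJ/kg
Q = ṁ·Δh = 2608 kg/h × 1049.8 kJ/kg = 2.7378e+06 kJ/h
|Q| = 760.5 kW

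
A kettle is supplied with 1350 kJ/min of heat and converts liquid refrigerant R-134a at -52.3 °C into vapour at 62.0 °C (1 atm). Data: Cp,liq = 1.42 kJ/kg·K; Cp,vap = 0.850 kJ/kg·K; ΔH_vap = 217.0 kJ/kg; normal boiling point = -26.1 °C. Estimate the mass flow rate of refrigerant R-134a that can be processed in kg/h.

Δh = 1.42×(-26.1−-52.3) + 217.0 + 0.850×(62.0−-26.1) = 329.09 kJ/kg
Q = 1350 kJ/min = 22.5 kJ/s = 81000 kJ/h
ṁ = Q/Δh = 81000 / 329.09 = 246.13 kg/h

ṁ = 246 kg/h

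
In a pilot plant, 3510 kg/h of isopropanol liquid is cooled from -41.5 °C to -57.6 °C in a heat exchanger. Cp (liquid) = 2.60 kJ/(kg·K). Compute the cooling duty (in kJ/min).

Q = ṁ·Cp·ΔT = 3510 × 2.60 × (-57.6 − -41.5) = -146930 kJ/h
Converting: 146930 / 3600 s = 40.814 kW
Cooling duty = 2448.8 kJ/min

Q_c = 2450 kJ/min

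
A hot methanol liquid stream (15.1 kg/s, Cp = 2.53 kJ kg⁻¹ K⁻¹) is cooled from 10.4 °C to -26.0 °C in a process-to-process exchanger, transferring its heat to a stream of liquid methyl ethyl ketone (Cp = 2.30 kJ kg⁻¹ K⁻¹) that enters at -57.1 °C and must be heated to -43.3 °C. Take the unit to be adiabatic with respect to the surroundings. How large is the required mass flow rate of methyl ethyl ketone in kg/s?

Heat released by hot stream: Q = 15.1 × 2.53 × (10.4 − -26.0) = 1390.6 kJ/s
Energy balance on cold side (adiabatic exchanger): Q = ṁ_c·Cp_c·(T_c,out − T_c,in)
ṁ_c = 1390.6 / [2.30 × (-43.3 − -57.1)] = 43.812 kg/s

ṁ_c = 43.8 kg/s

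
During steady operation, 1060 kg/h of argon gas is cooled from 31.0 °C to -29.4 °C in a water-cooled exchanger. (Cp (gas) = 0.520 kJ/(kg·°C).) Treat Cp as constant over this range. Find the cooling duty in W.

Q_c = 9250 W

Q = ṁ·Cp·ΔT = 1060 × 0.520 × (-29.4 − 31.0) = -33292 kJ/h
Converting: 33292 / 3600 s = 9.2479 kW
Cooling duty = 9247.9 W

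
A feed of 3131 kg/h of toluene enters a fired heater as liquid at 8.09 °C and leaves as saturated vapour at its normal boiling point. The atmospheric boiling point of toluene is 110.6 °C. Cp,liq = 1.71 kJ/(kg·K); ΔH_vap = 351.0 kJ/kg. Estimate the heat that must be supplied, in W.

liquid 8.09→110.6 °C: 175.29 kJ/kg
vaporisation at 110.6 °C: 351 kJ/kg
Δh = 175.29 + 351 = 526.29 kJ/kg
Q = ṁ·Δh = 3131 kg/h × 526.29 kJ/kg = 1.6478e+06 kJ/h
|Q| = 457.73 kW = 457730 W

Q = 458000 W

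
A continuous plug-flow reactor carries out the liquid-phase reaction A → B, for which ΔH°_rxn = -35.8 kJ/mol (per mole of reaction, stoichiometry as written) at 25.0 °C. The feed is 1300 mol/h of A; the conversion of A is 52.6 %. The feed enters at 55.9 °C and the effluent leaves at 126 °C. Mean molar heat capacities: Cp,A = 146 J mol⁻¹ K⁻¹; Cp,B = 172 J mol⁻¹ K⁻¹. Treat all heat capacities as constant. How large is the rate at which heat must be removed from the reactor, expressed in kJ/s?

Q_out = 2.61 kJ/s

Extent of reaction ξ = 0.526 × 1300 = 683.8 mol/h
Reaction term: ξ·ΔH°_rxn = 683.8 × -35.8 = -24480 kJ/h
Sensible, feed 55.9→25 °C: -5864.8 kJ/h
Outlet flows (mol/h): A 616.2, B 683.8
Sensible, products 25→126 °C: 20965 kJ/h
Q = ΔH = -9379.4 kJ/h = -2.6054 kW
Heat removed = 2.6054 kJ/s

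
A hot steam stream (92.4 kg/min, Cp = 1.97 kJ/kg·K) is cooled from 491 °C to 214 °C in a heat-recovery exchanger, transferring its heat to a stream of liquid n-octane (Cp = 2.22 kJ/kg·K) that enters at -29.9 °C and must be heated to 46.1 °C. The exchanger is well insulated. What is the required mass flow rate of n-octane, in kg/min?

Heat released by hot stream: Q = 92.4 × 1.97 × (491 − 214) = 50422 kJ/min
Energy balance on cold side (adiabatic exchanger): Q = ṁ_c·Cp_c·(T_c,out − T_c,in)
ṁ_c = 50422 / [2.22 × (46.1 − -29.9)] = 298.85 kg/min

ṁ_c = 299 kg/min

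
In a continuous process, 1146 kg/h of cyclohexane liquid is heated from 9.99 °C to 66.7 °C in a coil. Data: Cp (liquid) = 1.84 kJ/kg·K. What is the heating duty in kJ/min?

Q = ṁ·Cp·ΔT = 1146 × 1.84 × (66.7 − 9.99) = 119580 kJ/h
Converting: 119580 / 3600 s = 33.217 kW
Heating duty = 1993 kJ/min

Q = 1990 kJ/min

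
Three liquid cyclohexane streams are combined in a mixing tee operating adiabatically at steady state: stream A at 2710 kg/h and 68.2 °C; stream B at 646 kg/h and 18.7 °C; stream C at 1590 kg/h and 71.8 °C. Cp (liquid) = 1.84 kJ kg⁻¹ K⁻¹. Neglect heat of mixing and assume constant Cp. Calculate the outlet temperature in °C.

T_out = 62.9 °C

Adiabatic, steady state ⇒ Σ ṁᵢCp,ᵢ(T_out − Tᵢ) = 0
T_out = Σ ṁᵢCp,ᵢTᵢ / Σ ṁᵢCp,ᵢ
      = 572360 / 9100.6 = 62.892 °C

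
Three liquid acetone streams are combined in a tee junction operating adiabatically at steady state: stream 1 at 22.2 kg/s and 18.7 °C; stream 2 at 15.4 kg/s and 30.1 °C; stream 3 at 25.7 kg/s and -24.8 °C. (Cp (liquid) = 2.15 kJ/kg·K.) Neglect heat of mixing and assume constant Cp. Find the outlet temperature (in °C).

T_out = 3.81 °C

No heat crosses the boundary, so H_out = H_in.
T_out = Σ ṁᵢCp,ᵢTᵢ / Σ ṁᵢCp,ᵢ
      = 518.84 / 136.09 = 3.8123 °C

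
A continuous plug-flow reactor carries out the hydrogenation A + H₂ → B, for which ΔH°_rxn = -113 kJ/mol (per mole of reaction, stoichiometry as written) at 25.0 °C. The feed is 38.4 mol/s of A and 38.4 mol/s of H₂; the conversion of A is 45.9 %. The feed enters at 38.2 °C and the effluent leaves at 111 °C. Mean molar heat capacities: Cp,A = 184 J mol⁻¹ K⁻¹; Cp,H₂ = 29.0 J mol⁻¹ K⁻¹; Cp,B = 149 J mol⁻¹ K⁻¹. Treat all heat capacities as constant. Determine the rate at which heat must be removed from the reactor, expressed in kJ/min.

Q_out = 89600 kJ/min

Extent of reaction ξ = 0.459 × 38.4 = 17.626 mol/s
Reaction term: ξ·ΔH°_rxn = 17.626 × -113 = -1991.7 kJ/s
Sensible, feed 38.2→25 °C: -107.97 kJ/s
Outlet flows (mol/s): A 20.774, H₂ 20.774, B 17.626
Sensible, products 25→111 °C: 606.4 kJ/s
Q = ΔH = -1493.3 kJ/s = -1493.3 kW
Heat removed = 89596 kJ/min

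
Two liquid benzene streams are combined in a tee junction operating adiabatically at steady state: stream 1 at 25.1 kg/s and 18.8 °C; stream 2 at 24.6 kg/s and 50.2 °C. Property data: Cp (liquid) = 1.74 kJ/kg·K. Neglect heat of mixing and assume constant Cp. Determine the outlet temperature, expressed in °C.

T_out = 34.3 °C

Energy balance with Q = 0: Σ ṁᵢCp,ᵢ(T_out − Tᵢ) = 0
T_out = Σ ṁᵢCp,ᵢTᵢ / Σ ṁᵢCp,ᵢ
      = 2969.8 / 86.478 = 34.342 °C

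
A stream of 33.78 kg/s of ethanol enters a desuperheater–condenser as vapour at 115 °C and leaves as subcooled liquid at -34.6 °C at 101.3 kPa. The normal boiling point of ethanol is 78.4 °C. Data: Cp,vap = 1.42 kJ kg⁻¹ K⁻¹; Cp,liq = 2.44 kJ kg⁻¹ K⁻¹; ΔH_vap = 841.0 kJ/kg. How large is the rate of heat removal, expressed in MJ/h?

Q_c = 142000 MJ/h

vapour 115→78.4 °C: -51.972 kJ/kg
condensation at 78.4 °C: -841 kJ/kg
liquid 78.4→-34.6 °C: -275.72 kJ/kg
Δh = -51.972 + -841 + -275.72 = -1168.7 kJ/kg
Q = ṁ·Δh = 33.78 kg/s × -1168.7 kJ/kg = -39478 kJ/s
|Q| = 39478 kW = 142120 MJ/h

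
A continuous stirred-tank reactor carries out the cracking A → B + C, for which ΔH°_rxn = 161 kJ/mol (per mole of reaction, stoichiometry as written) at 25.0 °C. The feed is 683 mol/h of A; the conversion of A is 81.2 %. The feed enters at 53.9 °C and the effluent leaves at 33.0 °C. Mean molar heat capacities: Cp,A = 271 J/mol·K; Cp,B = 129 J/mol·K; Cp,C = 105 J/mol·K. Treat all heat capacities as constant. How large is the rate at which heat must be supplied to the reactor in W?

Extent of reaction ξ = 0.812 × 683 = 554.6 mol/h
Reaction term: ξ·ΔH°_rxn = 554.6 × 161 = 89290 kJ/h
Sensible, feed 53.9→25 °C: -5349.2 kJ/h
Outlet flows (mol/h): A 128.4, B 554.6, C 554.6
Sensible, products 25→33.0 °C: 1316.6 kJ/h
Q = ΔH = 85257 kJ/h = 23.683 kW
Heat supplied = 23683 W

Q_in = 23700 W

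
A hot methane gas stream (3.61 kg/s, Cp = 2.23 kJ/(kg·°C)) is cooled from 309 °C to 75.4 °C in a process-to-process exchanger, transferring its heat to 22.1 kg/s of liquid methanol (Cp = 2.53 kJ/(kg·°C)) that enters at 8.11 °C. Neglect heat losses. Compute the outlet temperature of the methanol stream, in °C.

Heat released by hot stream: Q = 3.61 × 2.23 × (309 − 75.4) = 1880.6 kJ/s
Energy balance on cold side (adiabatic exchanger): Q = ṁ_c·Cp_c·(T_c,out − T_c,in)
T_c,out = 8.11 + 1880.6/(22.1 × 2.53) = 41.744 °C

T_c,out = 41.7 °C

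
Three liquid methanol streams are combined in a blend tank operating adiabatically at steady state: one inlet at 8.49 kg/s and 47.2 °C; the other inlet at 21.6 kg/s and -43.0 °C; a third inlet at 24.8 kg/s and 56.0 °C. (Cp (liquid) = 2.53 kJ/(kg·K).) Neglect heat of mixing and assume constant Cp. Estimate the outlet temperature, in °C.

Energy balance with Q = 0: Σ ṁᵢCp,ᵢ(T_out − Tᵢ) = 0
Σ ṁᵢCp,ᵢTᵢ = 8.49×2.53×47.2 + 21.6×2.53×-43.0 + 24.8×2.53×56.0 = 2177.6
Σ ṁᵢCp,ᵢ = 8.49×2.53 + 21.6×2.53 + 24.8×2.53 = 138.87
T_out = 2177.6 / 138.87 = 15.681 °C

T_out = 15.7 °C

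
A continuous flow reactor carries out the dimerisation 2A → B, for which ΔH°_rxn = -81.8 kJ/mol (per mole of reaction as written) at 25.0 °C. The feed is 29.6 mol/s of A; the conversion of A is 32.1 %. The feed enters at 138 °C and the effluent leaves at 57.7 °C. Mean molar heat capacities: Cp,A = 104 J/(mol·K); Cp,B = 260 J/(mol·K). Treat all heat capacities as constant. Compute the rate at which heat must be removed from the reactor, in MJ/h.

Extent of reaction ξ = 0.321 × 29.6 / 2 = 4.7508 mol/s
Reaction term: ξ·ΔH°_rxn = 4.7508 × -81.8 = -388.62 kJ/s
Sensible, feed 138→25 °C: -347.86 kJ/s
Outlet flows (mol/s): A 20.098, B 4.7508
Sensible, products 25→57.7 °C: 108.74 kJ/s
Q = ΔH = -627.73 kJ/s = -627.73 kW
Heat removed = 2259.8 MJ/h

Q_out = 2260 MJ/h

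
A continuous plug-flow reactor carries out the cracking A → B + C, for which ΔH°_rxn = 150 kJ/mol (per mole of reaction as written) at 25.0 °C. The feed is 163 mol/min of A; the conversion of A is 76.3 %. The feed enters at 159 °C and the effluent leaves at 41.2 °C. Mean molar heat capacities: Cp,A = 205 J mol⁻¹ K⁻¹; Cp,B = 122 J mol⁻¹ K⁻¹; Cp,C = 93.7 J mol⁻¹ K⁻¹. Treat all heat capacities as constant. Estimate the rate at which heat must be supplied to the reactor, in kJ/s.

Extent of reaction ξ = 0.763 × 163 = 124.37 mol/min
Reaction term: ξ·ΔH°_rxn = 124.37 × 150 = 18655 kJ/min
Sensible, feed 159→25 °C: -4477.6 kJ/min
Outlet flows (mol/min): A 38.631, B 124.37, C 124.37
Sensible, products 25→41.2 °C: 562.88 kJ/min
Q = ΔH = 14741 kJ/min = 245.68 kW
Heat supplied = 245.68 kJ/s

Q_in = 246 kJ/s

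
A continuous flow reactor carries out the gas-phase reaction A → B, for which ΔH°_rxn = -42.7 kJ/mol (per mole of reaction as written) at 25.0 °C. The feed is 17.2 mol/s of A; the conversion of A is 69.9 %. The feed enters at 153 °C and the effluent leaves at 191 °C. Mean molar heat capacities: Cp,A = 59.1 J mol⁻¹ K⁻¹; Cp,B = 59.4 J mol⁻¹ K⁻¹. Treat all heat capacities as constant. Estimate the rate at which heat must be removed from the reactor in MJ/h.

Q_out = 1710 MJ/h

Extent of reaction ξ = 0.699 × 17.2 = 12.023 mol/s
Reaction term: ξ·ΔH°_rxn = 12.023 × -42.7 = -513.37 kJ/s
Sensible, feed 153→25 °C: -130.11 kJ/s
Outlet flows (mol/s): A 5.1772, B 12.023
Sensible, products 25→191 °C: 169.34 kJ/s
Q = ΔH = -474.15 kJ/s = -474.15 kW
Heat removed = 1706.9 MJ/h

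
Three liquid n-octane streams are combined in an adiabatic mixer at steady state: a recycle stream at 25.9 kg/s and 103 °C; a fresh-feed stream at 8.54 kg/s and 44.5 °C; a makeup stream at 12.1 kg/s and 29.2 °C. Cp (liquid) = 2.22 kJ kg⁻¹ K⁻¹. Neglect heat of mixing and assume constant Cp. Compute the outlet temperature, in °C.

Adiabatic, steady state ⇒ Σ ṁᵢCp,ᵢ(T_out − Tᵢ) = 0
T_out = Σ ṁᵢCp,ᵢTᵢ / Σ ṁᵢCp,ᵢ
      = 7550.3 / 103.32 = 73.078 °C

T_out = 73.1 °C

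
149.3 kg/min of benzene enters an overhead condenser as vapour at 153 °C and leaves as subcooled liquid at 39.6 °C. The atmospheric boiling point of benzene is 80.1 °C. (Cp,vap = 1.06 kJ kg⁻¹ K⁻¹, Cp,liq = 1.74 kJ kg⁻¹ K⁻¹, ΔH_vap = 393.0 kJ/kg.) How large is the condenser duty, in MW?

vapour 153→80.1 °C: -77.274 kJ/kg
condensation at 80.1 °C: -393 kJ/kg
liquid 80.1→39.6 °C: -70.47 kJ/kg
Δh = -77.274 + -393 + -70.47 = -540.74 kJ/kg
Q = ṁ·Δh = 149.3 kg/min × -540.74 kJ/kg = -80733 kJ/min
|Q| = 1345.6 kW = 1.3456 MW

Q_c = 1.35 MW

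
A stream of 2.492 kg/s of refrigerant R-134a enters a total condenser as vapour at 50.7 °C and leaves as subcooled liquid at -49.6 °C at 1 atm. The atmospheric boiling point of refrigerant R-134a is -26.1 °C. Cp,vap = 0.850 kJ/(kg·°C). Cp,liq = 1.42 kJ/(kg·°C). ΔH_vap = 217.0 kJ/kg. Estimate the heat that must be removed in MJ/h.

vapour 50.7→-26.1 °C: -65.28 kJ/kg
condensation at -26.1 °C: -217 kJ/kg
liquid -26.1→-49.6 °C: -33.37 kJ/kg
Δh = -65.28 + -217 + -33.37 = -315.65 kJ/kg
Q = ṁ·Δh = 2.492 kg/s × -315.65 kJ/kg = -786.6 kJ/s
|Q| = 786.6 kW = 2831.8 MJ/h

Q_c = 2830 MJ/h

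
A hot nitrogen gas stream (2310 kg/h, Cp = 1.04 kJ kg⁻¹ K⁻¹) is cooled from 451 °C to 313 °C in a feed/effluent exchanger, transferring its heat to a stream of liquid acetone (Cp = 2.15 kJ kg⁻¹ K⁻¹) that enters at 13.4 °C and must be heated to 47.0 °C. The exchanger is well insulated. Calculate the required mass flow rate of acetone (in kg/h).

ṁ_c = 4590 kg/h

Heat released by hot stream: Q = 2310 × 1.04 × (451 − 313) = 331530 kJ/h
Energy balance on cold side (adiabatic exchanger): Q = ṁ_c·Cp_c·(T_c,out − T_c,in)
ṁ_c = 331530 / [2.15 × (47.0 − 13.4)] = 4589.3 kg/h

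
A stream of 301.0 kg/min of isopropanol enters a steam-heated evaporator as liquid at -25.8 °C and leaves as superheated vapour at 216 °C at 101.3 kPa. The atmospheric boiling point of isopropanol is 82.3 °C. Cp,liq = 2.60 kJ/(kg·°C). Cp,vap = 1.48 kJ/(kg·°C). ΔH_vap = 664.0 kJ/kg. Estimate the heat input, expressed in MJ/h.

Q = 20600 MJ/h

liquid -25.8→82.3 °C: 281.06 kJ/kg
vaporisation at 82.3 °C: 664 kJ/kg
vapour 82.3→216 °C: 197.88 kJ/kg
Δh = 281.06 + 664 + 197.88 = 1142.9 kJ/kg
Q = ṁ·Δh = 301.0 kg/min × 1142.9 kJ/kg = 344020 kJ/min
|Q| = 5733.7 kW = 20641 MJ/h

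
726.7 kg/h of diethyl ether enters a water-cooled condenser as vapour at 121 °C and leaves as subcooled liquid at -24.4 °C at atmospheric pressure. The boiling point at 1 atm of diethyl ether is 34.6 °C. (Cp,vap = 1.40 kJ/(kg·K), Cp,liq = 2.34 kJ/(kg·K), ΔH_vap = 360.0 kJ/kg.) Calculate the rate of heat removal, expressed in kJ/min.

vapour 121→34.6 °C: -120.96 kJ/kg
condensation at 34.6 °C: -360 kJ/kg
liquid 34.6→-24.4 °C: -138.06 kJ/kg
Δh = -120.96 + -360 + -138.06 = -619.02 kJ/kg
Q = ṁ·Δh = 726.7 kg/h × -619.02 kJ/kg = -449840 kJ/h
|Q| = 124.96 kW = 7497.4 kJ/min

Q_c = 7500 kJ/min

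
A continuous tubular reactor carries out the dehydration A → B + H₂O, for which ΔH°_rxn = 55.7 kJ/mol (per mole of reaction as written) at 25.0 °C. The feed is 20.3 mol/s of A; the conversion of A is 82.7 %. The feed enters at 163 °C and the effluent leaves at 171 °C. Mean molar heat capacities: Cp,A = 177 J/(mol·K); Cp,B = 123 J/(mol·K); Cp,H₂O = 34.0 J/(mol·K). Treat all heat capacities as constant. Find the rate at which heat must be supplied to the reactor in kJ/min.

Q_in = 54900 kJ/min

Extent of reaction ξ = 0.827 × 20.3 = 16.788 mol/s
Reaction term: ξ·ΔH°_rxn = 16.788 × 55.7 = 935.1 kJ/s
Sensible, feed 163→25 °C: -495.85 kJ/s
Outlet flows (mol/s): A 3.5119, B 16.788, H₂O 16.788
Sensible, products 25→171 °C: 475.57 kJ/s
Q = ΔH = 914.82 kJ/s = 914.82 kW
Heat supplied = 54889 kJ/min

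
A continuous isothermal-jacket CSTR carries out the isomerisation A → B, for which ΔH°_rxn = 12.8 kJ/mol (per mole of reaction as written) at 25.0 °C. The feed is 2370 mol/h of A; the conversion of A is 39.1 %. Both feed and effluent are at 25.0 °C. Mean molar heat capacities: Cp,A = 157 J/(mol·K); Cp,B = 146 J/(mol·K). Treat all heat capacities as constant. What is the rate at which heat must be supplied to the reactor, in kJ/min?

Extent of reaction ξ = 0.391 × 2370 = 926.67 mol/h
Reaction term: ξ·ΔH°_rxn = 926.67 × 12.8 = 11861 kJ/h
Q = ΔH = 11861 kJ/h = 3.2948 kW
Heat supplied = 197.69 kJ/min

Q_in = 198 kJ/min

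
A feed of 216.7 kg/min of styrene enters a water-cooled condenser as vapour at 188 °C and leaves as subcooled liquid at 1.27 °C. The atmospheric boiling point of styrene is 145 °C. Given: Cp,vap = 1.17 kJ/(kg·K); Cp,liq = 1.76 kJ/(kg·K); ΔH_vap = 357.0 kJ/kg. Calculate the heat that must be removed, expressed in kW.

Q_c = 2380 kW

vapour 188→145 °C: -50.31 kJ/kg
condensation at 145 °C: -357 kJ/kg
liquid 145→1.27 °C: -252.96 kJ/kg
Δh = -50.31 + -357 + -252.96 = -660.27 kJ/kg
Q = ṁ·Δh = 216.7 kg/min × -660.27 kJ/kg = -143080 kJ/min
|Q| = 2384.7 kW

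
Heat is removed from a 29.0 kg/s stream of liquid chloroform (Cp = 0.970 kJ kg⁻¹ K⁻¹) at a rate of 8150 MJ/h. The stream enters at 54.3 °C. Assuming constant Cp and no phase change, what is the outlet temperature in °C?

Q = 8150 MJ/h = 2263.9 kJ/s
ΔT = Q/(ṁ·Cp) = 2263.9/(29.0×0.970) = 80.48 K
T_out = 54.3 − 80.48 = -26.18 °C

T_out = -26.2 °C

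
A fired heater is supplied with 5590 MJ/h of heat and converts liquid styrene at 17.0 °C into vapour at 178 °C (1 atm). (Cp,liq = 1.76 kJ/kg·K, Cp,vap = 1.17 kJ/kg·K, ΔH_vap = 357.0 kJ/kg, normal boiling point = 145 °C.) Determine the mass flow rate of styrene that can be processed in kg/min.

Δh = 1.76×(145−17.0) + 357.0 + 1.17×(178−145) = 620.89 kJ/kg
Q = 5590 MJ/h = 1552.8 kJ/s = 93167 kJ/min
ṁ = Q/Δh = 93167 / 620.89 = 150.05 kg/min

ṁ = 150 kg/min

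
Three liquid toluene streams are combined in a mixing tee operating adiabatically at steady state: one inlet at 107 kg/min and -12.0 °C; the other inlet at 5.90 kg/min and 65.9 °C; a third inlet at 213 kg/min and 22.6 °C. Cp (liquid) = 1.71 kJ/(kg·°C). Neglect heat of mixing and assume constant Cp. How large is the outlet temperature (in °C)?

Adiabatic, steady state ⇒ Σ ṁᵢCp,ᵢ(T_out − Tᵢ) = 0
T_out = Σ ṁᵢCp,ᵢTᵢ / Σ ṁᵢCp,ᵢ
      = 6700.8 / 557.29 = 12.024 °C

T_out = 12.0 °C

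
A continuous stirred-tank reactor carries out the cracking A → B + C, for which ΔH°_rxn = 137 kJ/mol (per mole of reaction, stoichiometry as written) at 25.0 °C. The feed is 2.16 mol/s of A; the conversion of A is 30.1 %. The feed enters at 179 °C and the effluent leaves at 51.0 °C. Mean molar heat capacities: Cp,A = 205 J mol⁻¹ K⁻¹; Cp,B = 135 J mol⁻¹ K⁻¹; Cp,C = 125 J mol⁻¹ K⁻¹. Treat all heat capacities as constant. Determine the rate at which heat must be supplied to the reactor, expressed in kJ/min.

Extent of reaction ξ = 0.301 × 2.16 = 0.65016 mol/s
Reaction term: ξ·ΔH°_rxn = 0.65016 × 137 = 89.072 kJ/s
Sensible, feed 179→25 °C: -68.191 kJ/s
Outlet flows (mol/s): A 1.5098, B 0.65016, C 0.65016
Sensible, products 25→51.0 °C: 12.443 kJ/s
Q = ΔH = 33.323 kJ/s = 33.323 kW
Heat supplied = 1999.4 kJ/min

Q_in = 2000 kJ/min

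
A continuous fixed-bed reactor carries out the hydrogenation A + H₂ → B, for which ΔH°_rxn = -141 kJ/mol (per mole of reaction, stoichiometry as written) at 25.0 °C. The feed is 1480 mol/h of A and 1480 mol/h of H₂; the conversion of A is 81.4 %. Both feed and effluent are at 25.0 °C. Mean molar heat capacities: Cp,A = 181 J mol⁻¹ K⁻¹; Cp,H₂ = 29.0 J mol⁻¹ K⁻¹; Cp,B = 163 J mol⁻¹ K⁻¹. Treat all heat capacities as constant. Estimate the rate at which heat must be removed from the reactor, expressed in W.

Q_out = 47200 W

Extent of reaction ξ = 0.814 × 1480 = 1204.7 mol/h
Reaction term: ξ·ΔH°_rxn = 1204.7 × -141 = -169870 kJ/h
Q = ΔH = -169870 kJ/h = -47.185 kW
Heat removed = 47185 W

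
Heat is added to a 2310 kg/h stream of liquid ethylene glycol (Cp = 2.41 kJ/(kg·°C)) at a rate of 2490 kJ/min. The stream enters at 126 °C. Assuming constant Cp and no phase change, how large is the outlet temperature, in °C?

Q = 2490 kJ/min = 149400 kJ/h
ΔT = Q/(ṁ·Cp) = 149400/(2310×2.41) = 26.836 K
T_out = 126 + 26.836 = 152.84 °C

T_out = 153 °C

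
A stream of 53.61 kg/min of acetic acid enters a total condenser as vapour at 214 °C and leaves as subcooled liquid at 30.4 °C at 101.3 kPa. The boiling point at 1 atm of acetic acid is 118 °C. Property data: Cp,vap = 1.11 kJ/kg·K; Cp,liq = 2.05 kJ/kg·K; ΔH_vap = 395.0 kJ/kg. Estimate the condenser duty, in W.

vapour 214→118 °C: -106.56 kJ/kg
condensation at 118 °C: -395 kJ/kg
liquid 118→30.4 °C: -179.58 kJ/kg
Δh = -106.56 + -395 + -179.58 = -681.14 kJ/kg
Q = ṁ·Δh = 53.61 kg/min × -681.14 kJ/kg = -36516 kJ/min
|Q| = 608.6 kW = 608600 W

Q_c = 609000 W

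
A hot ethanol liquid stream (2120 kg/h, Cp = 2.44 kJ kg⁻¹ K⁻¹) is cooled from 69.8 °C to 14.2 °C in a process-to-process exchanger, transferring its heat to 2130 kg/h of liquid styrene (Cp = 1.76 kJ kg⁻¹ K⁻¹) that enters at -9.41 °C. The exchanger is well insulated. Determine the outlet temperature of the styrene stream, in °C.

Heat released by hot stream: Q = 2120 × 2.44 × (69.8 − 14.2) = 287610 kJ/h
Energy balance on cold side (adiabatic exchanger): Q = ṁ_c·Cp_c·(T_c,out − T_c,in)
T_c,out = -9.41 + 287610/(2130 × 1.76) = 67.31 °C

T_c,out = 67.3 °C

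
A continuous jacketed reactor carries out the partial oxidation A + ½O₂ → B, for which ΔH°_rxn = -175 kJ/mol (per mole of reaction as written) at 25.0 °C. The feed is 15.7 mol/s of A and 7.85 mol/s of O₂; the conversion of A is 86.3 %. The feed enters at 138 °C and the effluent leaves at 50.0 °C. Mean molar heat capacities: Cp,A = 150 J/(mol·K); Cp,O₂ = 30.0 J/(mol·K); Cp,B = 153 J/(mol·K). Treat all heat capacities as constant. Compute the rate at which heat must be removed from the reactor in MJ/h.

Q_out = 9370 MJ/h

Extent of reaction ξ = 0.863 × 15.7 = 13.549 mol/s
Reaction term: ξ·ΔH°_rxn = 13.549 × -175 = -2371.1 kJ/s
Sensible, feed 138→25 °C: -292.73 kJ/s
Outlet flows (mol/s): A 2.1509, O₂ 1.0755, B 13.549
Sensible, products 25→50.0 °C: 60.698 kJ/s
Q = ΔH = -2603.1 kJ/s = -2603.1 kW
Heat removed = 9371.2 MJ/h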